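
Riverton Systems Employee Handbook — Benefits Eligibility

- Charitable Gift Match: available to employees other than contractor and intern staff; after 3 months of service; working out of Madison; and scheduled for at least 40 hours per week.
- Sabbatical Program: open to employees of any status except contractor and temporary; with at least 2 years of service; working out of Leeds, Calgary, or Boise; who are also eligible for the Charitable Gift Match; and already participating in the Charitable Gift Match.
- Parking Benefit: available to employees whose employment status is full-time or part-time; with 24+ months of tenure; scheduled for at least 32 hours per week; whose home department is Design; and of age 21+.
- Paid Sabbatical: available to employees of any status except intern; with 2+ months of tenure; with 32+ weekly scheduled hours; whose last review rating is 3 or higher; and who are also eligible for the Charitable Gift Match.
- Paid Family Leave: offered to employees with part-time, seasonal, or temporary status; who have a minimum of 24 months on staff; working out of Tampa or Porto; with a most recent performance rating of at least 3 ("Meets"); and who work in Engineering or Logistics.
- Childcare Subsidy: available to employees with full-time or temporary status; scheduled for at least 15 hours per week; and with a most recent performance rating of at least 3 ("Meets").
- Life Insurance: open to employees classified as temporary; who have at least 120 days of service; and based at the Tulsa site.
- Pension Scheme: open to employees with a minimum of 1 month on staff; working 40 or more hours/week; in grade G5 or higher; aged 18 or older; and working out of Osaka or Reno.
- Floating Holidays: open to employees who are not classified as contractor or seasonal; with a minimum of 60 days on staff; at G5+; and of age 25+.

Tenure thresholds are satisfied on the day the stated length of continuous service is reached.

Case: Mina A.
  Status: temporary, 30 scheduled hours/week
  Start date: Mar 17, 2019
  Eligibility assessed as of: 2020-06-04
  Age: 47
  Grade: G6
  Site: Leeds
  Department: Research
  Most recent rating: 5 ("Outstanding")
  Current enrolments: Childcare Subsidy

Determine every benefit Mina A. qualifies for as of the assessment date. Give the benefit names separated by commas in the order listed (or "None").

Service from Mar 17, 2019 to 2020-06-04: 445 days.
Charitable Gift Match — status temporary ✓ (not excluded); service 445 days ≥ 3 months (≈90 days) ✓; site Leeds ✗ (not Madison) → not eligible.
Sabbatical Program — status temporary ✗ (excluded) → not eligible.
Parking Benefit — status temporary ✗ (requires full-time or part-time) → not eligible.
Paid Sabbatical — status temporary ✓ (not excluded); service 445 days ≥ 2 months (≈60 days) ✓; 30 hrs/wk < 32 ✗ → not eligible.
Paid Family Leave — status temporary ✓; service 445 days < 24 months (≈720 days) ✗ → not eligible.
Childcare Subsidy — status temporary ✓; 30 hrs/wk ≥ 15 ✓; rating 5 ≥ 3 ✓ → eligible.
Life Insurance — status temporary ✓; service 445 days ≥ 120 days ✓; site Leeds ✗ (not Tulsa) → not eligible.
Pension Scheme — service 445 days ≥ 1 month (≈30 days) ✓; 30 hrs/wk < 40 ✗ → not eligible.
Floating Holidays — status temporary ✓ (not excluded); service 445 days ≥ 60 days ✓; grade G6 ≥ G5 ✓; age 47 ≥ 25 ✓ → eligible.

Childcare Subsidy, Floating Holidays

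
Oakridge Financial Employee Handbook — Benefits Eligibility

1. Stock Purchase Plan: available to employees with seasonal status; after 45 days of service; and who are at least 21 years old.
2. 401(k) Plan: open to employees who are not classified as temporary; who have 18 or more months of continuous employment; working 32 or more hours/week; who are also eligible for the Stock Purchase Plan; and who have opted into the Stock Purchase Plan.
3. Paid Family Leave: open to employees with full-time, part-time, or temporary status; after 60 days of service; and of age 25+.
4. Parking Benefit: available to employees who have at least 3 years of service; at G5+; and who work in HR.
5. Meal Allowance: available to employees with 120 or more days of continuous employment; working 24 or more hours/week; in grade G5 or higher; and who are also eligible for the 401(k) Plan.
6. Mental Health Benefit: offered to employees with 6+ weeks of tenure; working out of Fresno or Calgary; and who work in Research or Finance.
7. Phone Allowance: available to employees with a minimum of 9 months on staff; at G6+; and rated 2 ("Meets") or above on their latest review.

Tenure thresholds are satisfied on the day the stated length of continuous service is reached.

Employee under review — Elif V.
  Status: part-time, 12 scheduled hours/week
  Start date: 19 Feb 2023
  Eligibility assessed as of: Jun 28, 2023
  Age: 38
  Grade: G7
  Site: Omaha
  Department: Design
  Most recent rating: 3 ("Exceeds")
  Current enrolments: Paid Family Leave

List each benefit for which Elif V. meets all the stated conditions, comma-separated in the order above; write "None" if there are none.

Service from 19 Feb 2023 to Jun 28, 2023: 129 days.
Stock Purchase Plan — status part-time ✗ (requires seasonal) → not eligible.
401(k) Plan — status part-time ✓ (not excluded); service 129 days < 18 months (≈540 days) ✗ → not eligible.
Paid Family Leave — status part-time ✓; service 129 days ≥ 60 days ✓; age 38 ≥ 25 ✓ → eligible.
Parking Benefit — service 129 days < 3 years (≈1095 days) ✗ → not eligible.
Meal Allowance — service 129 days ≥ 120 days ✓; 12 hrs/wk < 24 ✗ → not eligible.
Mental Health Benefit — service 129 days ≥ 6 weeks (≈42 days) ✓; site Omaha ✗ (not Fresno or Calgary) → not eligible.
Phone Allowance — service 129 days < 9 months (≈270 days) ✗ → not eligible.

Paid Family Leave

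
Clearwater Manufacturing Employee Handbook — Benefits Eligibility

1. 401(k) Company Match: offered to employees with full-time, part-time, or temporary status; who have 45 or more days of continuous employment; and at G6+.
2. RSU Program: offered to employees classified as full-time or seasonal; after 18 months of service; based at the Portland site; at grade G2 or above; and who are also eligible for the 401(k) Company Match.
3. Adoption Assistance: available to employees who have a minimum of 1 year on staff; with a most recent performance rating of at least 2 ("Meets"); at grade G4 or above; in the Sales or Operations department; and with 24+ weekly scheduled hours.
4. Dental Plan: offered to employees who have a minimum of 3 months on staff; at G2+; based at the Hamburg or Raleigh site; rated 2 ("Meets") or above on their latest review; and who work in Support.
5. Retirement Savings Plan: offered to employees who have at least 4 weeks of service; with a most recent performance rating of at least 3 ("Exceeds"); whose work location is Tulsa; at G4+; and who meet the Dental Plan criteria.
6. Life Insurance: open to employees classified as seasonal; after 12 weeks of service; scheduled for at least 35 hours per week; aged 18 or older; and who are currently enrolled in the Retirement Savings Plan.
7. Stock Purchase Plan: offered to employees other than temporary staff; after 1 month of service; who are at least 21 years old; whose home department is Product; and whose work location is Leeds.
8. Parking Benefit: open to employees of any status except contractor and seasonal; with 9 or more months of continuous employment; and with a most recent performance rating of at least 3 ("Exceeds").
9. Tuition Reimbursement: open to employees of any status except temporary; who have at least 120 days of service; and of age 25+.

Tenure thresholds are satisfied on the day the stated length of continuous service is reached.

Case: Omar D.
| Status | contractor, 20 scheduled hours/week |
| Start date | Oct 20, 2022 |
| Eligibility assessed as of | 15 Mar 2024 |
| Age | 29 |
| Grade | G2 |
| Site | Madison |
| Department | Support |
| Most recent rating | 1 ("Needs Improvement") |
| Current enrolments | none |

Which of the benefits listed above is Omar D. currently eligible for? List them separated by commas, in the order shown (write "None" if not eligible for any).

Tuition Reimbursement

Service from Oct 20, 2022 to 15 Mar 2024: 512 days.
401(k) Company Match — status contractor ✗ (requires full-time, part-time, or temporary) → not eligible.
RSU Program — status contractor ✗ (requires full-time or seasonal) → not eligible.
Adoption Assistance — service 512 days ≥ 1 year (≈365 days) ✓; rating 1 < 2 ✗ → not eligible.
Dental Plan — service 512 days ≥ 3 months (≈90 days) ✓; grade G2 ≥ G2 ✓; site Madison ✗ (not Hamburg or Raleigh) → not eligible.
Retirement Savings Plan — service 512 days ≥ 4 weeks (≈28 days) ✓; rating 1 < 3 ✗ → not eligible.
Life Insurance — status contractor ✗ (requires seasonal) → not eligible.
Stock Purchase Plan — status contractor ✓ (not excluded); service 512 days ≥ 1 month (≈30 days) ✓; age 29 ≥ 21 ✓; dept Support ✗ → not eligible.
Parking Benefit — status contractor ✗ (excluded) → not eligible.
Tuition Reimbursement — status contractor ✓ (not excluded); service 512 days ≥ 120 days ✓; age 29 ≥ 25 ✓ → eligible.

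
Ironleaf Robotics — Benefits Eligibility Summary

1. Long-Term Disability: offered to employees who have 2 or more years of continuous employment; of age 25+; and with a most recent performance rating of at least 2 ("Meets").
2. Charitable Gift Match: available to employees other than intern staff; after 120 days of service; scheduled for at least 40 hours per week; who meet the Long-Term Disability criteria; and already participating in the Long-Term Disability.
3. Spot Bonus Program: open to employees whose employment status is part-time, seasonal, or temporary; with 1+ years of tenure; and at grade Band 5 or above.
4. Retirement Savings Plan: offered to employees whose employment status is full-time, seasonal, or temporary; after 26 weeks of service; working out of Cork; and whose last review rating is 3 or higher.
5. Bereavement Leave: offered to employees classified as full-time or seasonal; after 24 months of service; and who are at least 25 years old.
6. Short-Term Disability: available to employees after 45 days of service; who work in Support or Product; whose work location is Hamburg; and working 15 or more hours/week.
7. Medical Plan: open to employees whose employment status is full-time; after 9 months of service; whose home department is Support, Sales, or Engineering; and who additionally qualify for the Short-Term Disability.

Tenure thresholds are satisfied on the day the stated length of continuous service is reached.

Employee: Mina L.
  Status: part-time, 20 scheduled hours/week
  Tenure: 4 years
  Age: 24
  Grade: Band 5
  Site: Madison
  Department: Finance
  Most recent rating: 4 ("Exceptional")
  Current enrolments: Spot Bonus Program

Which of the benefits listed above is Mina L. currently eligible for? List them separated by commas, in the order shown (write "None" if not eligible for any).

Long-Term Disability — service 4 years ≥ 2 years ✓; age 24 < 25 ✗ → not eligible.
Charitable Gift Match — status part-time ✓ (not excluded); service 4 years ≥ 120 days ✓; 20 hrs/wk < 40 ✗ → not eligible.
Spot Bonus Program — status part-time ✓; service 4 years ≥ 1 year ✓; grade Band 5 ≥ Band 5 ✓ → eligible.
Retirement Savings Plan — status part-time ✗ (requires full-time, seasonal, or temporary) → not eligible.
Bereavement Leave — status part-time ✗ (requires full-time or seasonal) → not eligible.
Short-Term Disability — service 4 years ≥ 45 days ✓; dept Finance ✗ → not eligible.
Medical Plan — status part-time ✗ (requires full-time) → not eligible.

Spot Bonus Program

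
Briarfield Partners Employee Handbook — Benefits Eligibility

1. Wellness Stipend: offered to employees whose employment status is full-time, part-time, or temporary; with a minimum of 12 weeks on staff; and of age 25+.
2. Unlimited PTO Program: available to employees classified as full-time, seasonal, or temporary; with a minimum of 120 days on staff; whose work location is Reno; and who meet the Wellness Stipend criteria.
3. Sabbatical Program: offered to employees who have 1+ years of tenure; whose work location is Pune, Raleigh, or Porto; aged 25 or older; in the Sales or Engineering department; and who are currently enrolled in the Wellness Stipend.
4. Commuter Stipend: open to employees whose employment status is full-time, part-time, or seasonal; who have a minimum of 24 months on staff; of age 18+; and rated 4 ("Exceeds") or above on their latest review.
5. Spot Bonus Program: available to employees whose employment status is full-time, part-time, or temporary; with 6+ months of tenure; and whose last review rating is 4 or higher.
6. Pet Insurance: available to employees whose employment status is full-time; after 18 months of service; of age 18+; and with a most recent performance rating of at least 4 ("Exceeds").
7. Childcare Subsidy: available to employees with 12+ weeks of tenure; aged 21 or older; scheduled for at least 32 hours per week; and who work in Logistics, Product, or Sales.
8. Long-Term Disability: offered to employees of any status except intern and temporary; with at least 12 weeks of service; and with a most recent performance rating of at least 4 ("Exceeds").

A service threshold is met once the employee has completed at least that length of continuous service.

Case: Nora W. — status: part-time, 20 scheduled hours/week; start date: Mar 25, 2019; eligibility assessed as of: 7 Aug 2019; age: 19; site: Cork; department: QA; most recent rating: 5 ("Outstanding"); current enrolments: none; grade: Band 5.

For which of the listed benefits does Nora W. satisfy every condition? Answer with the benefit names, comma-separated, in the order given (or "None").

Service from Mar 25, 2019 to 7 Aug 2019: 135 days.
Wellness Stipend — status part-time ✓; service 135 days ≥ 12 weeks (≈84 days) ✓; age 19 < 25 ✗ → not eligible.
Unlimited PTO Program — status part-time ✗ (requires full-time, seasonal, or temporary) → not eligible.
Sabbatical Program — service 135 days < 1 year (≈365 days) ✗ → not eligible.
Commuter Stipend — status part-time ✓; service 135 days < 24 months (≈720 days) ✗ → not eligible.
Spot Bonus Program — status part-time ✓; service 135 days < 6 months (≈180 days) ✗ → not eligible.
Pet Insurance — status part-time ✗ (requires full-time) → not eligible.
Childcare Subsidy — service 135 days ≥ 12 weeks (≈84 days) ✓; age 19 < 21 ✗ → not eligible.
Long-Term Disability — status part-time ✓ (not excluded); service 135 days ≥ 12 weeks (≈84 days) ✓; rating 5 ≥ 4 ✓ → eligible.

Long-Term Disability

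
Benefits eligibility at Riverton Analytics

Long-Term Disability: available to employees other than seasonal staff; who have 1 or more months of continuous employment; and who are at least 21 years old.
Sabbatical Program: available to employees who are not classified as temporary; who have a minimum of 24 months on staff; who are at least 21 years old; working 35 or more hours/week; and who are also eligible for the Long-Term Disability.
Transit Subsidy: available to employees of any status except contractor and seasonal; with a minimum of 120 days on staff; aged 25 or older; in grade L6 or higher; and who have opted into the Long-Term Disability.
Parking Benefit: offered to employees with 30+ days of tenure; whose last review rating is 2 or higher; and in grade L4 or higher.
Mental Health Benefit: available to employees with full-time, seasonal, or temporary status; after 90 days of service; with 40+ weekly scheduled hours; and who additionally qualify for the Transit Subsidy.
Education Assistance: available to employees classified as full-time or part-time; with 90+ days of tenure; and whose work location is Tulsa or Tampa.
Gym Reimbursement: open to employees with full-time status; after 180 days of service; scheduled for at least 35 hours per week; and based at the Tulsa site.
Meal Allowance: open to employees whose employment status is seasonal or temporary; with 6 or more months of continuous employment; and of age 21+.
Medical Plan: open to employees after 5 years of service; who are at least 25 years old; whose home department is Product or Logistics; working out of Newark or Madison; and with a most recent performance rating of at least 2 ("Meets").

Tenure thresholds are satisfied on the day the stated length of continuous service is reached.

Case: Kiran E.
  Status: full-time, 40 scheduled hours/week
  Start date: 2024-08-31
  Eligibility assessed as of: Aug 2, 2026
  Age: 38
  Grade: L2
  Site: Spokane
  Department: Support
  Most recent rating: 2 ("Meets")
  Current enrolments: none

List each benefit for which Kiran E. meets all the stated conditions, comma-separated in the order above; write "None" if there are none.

Service from 2024-08-31 to Aug 2, 2026: 701 days.
Long-Term Disability — status full-time ✓ (not excluded); service 701 days ≥ 1 month (≈30 days) ✓; age 38 ≥ 21 ✓ → eligible.
Sabbatical Program — status full-time ✓ (not excluded); service 701 days < 24 months (≈720 days) ✗ → not eligible.
Transit Subsidy — status full-time ✓ (not excluded); service 701 days ≥ 120 days ✓; age 38 ≥ 25 ✓; grade L2 < L6 ✗ → not eligible.
Parking Benefit — service 701 days ≥ 30 days ✓; rating 2 ≥ 2 ✓; grade L2 < L4 ✗ → not eligible.
Mental Health Benefit — status full-time ✓; service 701 days ≥ 90 days ✓; 40 hrs/wk ≥ 40 ✓; not eligible for Transit Subsidy ✗ → not eligible.
Education Assistance — status full-time ✓; service 701 days ≥ 90 days ✓; site Spokane ✗ (not Tulsa or Tampa) → not eligible.
Gym Reimbursement — status full-time ✓; service 701 days ≥ 180 days ✓; 40 hrs/wk ≥ 35 ✓; site Spokane ✗ (not Tulsa) → not eligible.
Meal Allowance — status full-time ✗ (requires seasonal or temporary) → not eligible.
Medical Plan — service 701 days < 5 years (≈1825 days) ✗ → not eligible.

Long-Term Disability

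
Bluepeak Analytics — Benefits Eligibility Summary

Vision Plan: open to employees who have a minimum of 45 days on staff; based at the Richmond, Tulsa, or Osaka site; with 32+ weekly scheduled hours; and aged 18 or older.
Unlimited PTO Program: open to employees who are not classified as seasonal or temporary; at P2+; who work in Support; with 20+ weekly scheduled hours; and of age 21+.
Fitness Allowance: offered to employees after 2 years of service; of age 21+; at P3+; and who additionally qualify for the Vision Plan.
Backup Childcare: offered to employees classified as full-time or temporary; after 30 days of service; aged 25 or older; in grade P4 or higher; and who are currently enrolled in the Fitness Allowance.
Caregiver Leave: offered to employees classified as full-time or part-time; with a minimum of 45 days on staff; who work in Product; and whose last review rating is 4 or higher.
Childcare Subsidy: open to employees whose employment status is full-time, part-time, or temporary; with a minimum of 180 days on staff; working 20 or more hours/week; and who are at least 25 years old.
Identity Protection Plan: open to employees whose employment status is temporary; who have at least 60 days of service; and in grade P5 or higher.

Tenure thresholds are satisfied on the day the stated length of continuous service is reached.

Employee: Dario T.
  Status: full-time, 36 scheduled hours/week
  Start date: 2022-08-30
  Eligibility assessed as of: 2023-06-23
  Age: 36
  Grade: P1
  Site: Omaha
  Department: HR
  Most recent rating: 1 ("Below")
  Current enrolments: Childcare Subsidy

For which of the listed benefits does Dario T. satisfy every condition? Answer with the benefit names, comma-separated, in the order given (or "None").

Service from 2022-08-30 to 2023-06-23: 297 days.
Vision Plan — service 297 days ≥ 45 days ✓; site Omaha ✗ (not Richmond, Tulsa, or Osaka) → not eligible.
Unlimited PTO Program — status full-time ✓ (not excluded); grade P1 < P2 ✗ → not eligible.
Fitness Allowance — service 297 days < 2 years (≈730 days) ✗ → not eligible.
Backup Childcare — status full-time ✓; service 297 days ≥ 30 days ✓; age 36 ≥ 25 ✓; grade P1 < P4 ✗ → not eligible.
Caregiver Leave — status full-time ✓; service 297 days ≥ 45 days ✓; dept HR ✗ → not eligible.
Childcare Subsidy — status full-time ✓; service 297 days ≥ 180 days ✓; 36 hrs/wk ≥ 20 ✓; age 36 ≥ 25 ✓ → eligible.
Identity Protection Plan — status full-time ✗ (requires temporary) → not eligible.

Childcare Subsidy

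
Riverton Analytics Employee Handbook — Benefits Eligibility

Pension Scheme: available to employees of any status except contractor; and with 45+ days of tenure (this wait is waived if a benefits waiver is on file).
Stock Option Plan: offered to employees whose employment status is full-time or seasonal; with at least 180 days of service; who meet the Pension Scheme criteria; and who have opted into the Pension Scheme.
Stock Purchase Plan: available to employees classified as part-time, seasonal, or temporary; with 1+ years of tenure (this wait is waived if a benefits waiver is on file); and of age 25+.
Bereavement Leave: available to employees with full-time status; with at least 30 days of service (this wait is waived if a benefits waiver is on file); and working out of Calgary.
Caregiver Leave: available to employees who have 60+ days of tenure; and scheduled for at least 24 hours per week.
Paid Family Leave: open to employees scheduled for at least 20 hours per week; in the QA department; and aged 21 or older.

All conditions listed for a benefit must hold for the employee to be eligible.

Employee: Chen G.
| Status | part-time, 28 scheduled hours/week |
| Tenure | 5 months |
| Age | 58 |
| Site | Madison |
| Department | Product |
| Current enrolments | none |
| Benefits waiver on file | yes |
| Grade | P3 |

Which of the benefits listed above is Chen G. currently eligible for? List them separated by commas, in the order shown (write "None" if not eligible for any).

Pension Scheme, Stock Purchase Plan, Caregiver Leave

Pension Scheme — status part-time ✓ (not excluded); benefits waiver on file ✓ → eligible.
Stock Option Plan — status part-time ✗ (requires full-time or seasonal) → not eligible.
Stock Purchase Plan — status part-time ✓; benefits waiver on file ✓; age 58 ≥ 25 ✓ → eligible.
Bereavement Leave — status part-time ✗ (requires full-time) → not eligible.
Caregiver Leave — service 5 months ≥ 60 days ✓; 28 hrs/wk ≥ 24 ✓ → eligible.
Paid Family Leave — 28 hrs/wk ≥ 20 ✓; dept Product ✗ → not eligible.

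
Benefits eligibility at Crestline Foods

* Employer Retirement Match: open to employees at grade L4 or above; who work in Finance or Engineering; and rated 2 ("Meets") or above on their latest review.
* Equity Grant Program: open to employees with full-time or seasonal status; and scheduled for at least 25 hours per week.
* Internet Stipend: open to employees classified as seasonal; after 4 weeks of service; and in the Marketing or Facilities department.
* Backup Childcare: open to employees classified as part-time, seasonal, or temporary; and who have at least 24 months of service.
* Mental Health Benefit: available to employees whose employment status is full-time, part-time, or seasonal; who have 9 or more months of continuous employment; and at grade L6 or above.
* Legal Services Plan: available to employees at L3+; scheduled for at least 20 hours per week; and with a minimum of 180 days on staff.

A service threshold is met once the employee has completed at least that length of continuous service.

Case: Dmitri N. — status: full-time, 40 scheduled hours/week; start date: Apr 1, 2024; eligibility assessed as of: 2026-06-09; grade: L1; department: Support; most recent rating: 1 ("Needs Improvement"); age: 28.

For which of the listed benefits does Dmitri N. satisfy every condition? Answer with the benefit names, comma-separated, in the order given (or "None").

Equity Grant Program

Service from Apr 1, 2024 to 2026-06-09: 799 days.
Employer Retirement Match — grade L1 < L4 ✗ → not eligible.
Equity Grant Program — status full-time ✓; 40 hrs/wk ≥ 25 ✓ → eligible.
Internet Stipend — status full-time ✗ (requires seasonal) → not eligible.
Backup Childcare — status full-time ✗ (requires part-time, seasonal, or temporary) → not eligible.
Mental Health Benefit — status full-time ✓; service 799 days ≥ 9 months (≈270 days) ✓; grade L1 < L6 ✗ → not eligible.
Legal Services Plan — grade L1 < L3 ✗ → not eligible.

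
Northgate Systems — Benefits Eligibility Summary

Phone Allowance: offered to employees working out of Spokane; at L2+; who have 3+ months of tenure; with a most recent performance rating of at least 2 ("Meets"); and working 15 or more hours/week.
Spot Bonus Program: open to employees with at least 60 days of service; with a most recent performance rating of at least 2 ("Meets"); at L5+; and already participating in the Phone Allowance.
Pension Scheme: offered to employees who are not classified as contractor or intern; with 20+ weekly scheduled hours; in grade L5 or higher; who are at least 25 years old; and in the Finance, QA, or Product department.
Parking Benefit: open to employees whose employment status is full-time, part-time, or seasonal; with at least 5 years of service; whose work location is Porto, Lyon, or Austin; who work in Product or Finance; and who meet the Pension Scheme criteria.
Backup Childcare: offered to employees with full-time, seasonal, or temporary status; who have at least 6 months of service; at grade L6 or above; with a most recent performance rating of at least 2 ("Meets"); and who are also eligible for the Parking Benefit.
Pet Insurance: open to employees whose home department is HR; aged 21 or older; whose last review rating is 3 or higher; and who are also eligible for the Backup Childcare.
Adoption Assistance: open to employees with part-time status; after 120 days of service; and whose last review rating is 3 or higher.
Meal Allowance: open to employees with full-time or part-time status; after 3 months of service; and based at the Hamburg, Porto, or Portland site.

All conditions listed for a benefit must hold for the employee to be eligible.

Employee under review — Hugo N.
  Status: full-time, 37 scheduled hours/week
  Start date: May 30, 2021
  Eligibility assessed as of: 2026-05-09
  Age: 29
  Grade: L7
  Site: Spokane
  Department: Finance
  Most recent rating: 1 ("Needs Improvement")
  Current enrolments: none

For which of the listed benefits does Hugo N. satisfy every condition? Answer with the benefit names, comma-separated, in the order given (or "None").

Service from May 30, 2021 to 2026-05-09: 1805 days.
Phone Allowance — site Spokane ✓; grade L7 ≥ L2 ✓; service 1805 days ≥ 3 months (≈90 days) ✓; rating 1 < 2 ✗ → not eligible.
Spot Bonus Program — service 1805 days ≥ 60 days ✓; rating 1 < 2 ✗ → not eligible.
Pension Scheme — status full-time ✓ (not excluded); 37 hrs/wk ≥ 20 ✓; grade L7 ≥ L5 ✓; age 29 ≥ 25 ✓; dept Finance ✓ → eligible.
Parking Benefit — status full-time ✓; service 1805 days < 5 years (≈1825 days) ✗ → not eligible.
Backup Childcare — status full-time ✓; service 1805 days ≥ 6 months (≈180 days) ✓; grade L7 ≥ L6 ✓; rating 1 < 2 ✗ → not eligible.
Pet Insurance — dept Finance ✗ → not eligible.
Adoption Assistance — status full-time ✗ (requires part-time) → not eligible.
Meal Allowance — status full-time ✓; service 1805 days ≥ 3 months (≈90 days) ✓; site Spokane ✗ (not Hamburg, Porto, or Portland) → not eligible.

Pension Scheme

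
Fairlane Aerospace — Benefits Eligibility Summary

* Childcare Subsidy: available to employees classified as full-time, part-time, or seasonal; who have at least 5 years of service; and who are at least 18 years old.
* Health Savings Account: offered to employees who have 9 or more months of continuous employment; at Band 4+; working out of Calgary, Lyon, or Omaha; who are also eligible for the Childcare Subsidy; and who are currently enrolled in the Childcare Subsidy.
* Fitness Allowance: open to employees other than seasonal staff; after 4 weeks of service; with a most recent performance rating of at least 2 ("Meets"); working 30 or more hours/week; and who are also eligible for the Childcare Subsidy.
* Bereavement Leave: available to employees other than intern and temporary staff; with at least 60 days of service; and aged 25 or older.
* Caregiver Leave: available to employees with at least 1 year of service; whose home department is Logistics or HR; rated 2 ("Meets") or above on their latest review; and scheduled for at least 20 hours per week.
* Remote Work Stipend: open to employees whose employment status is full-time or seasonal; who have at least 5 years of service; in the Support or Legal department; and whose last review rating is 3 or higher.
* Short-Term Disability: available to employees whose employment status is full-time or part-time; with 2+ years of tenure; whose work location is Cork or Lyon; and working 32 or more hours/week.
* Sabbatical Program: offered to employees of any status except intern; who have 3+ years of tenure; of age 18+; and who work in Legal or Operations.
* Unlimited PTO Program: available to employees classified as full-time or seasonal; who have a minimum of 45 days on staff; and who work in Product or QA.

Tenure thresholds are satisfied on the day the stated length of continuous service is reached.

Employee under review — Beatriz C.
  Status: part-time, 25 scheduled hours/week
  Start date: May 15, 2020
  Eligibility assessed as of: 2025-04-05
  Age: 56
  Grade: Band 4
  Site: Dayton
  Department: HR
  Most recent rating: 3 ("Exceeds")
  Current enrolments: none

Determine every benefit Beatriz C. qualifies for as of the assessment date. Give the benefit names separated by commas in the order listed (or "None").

Bereavement Leave, Caregiver Leave

Service from May 15, 2020 to 2025-04-05: 1786 days.
Childcare Subsidy — status part-time ✓; service 1786 days < 5 years (≈1825 days) ✗ → not eligible.
Health Savings Account — service 1786 days ≥ 9 months (≈270 days) ✓; grade Band 4 ≥ Band 4 ✓; site Dayton ✗ (not Calgary, Lyon, or Omaha) → not eligible.
Fitness Allowance — status part-time ✓ (not excluded); service 1786 days ≥ 4 weeks (≈28 days) ✓; rating 3 ≥ 2 ✓; 25 hrs/wk < 30 ✗ → not eligible.
Bereavement Leave — status part-time ✓ (not excluded); service 1786 days ≥ 60 days ✓; age 56 ≥ 25 ✓ → eligible.
Caregiver Leave — service 1786 days ≥ 1 year (≈365 days) ✓; dept HR ✓; rating 3 ≥ 2 ✓; 25 hrs/wk ≥ 20 ✓ → eligible.
Remote Work Stipend — status part-time ✗ (requires full-time or seasonal) → not eligible.
Short-Term Disability — status part-time ✓; service 1786 days ≥ 2 years (≈730 days) ✓; site Dayton ✗ (not Cork or Lyon) → not eligible.
Sabbatical Program — status part-time ✓ (not excluded); service 1786 days ≥ 3 years (≈1095 days) ✓; age 56 ≥ 18 ✓; dept HR ✗ → not eligible.
Unlimited PTO Program — status part-time ✗ (requires full-time or seasonal) → not eligible.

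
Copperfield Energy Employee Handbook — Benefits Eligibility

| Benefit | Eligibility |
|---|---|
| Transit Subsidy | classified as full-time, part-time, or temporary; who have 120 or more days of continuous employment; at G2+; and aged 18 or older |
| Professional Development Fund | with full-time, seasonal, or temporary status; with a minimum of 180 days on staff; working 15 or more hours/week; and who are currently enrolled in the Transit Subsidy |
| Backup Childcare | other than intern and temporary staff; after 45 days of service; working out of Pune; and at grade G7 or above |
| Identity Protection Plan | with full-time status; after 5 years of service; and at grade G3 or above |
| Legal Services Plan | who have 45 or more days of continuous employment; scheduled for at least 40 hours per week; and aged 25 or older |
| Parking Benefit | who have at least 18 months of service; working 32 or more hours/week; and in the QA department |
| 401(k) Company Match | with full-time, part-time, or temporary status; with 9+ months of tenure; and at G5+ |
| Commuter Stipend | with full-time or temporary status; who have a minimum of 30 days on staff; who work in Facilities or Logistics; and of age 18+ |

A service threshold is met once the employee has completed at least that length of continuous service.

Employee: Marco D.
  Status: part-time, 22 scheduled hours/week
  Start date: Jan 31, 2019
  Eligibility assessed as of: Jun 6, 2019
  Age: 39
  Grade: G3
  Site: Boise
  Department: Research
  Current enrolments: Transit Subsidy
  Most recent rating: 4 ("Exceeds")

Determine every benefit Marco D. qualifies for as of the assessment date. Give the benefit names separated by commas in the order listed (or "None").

Service from Jan 31, 2019 to Jun 6, 2019: 126 days.
Transit Subsidy — status part-time ✓; service 126 days ≥ 120 days ✓; grade G3 ≥ G2 ✓; age 39 ≥ 18 ✓ → eligible.
Professional Development Fund — status part-time ✗ (requires full-time, seasonal, or temporary) → not eligible.
Backup Childcare — status part-time ✓ (not excluded); service 126 days ≥ 45 days ✓; site Boise ✗ (not Pune) → not eligible.
Identity Protection Plan — status part-time ✗ (requires full-time) → not eligible.
Legal Services Plan — service 126 days ≥ 45 days ✓; 22 hrs/wk < 40 ✗ → not eligible.
Parking Benefit — service 126 days < 18 months (≈540 days) ✗ → not eligible.
401(k) Company Match — status part-time ✓; service 126 days < 9 months (≈270 days) ✗ → not eligible.
Commuter Stipend — status part-time ✗ (requires full-time or temporary) → not eligible.

Transit Subsidy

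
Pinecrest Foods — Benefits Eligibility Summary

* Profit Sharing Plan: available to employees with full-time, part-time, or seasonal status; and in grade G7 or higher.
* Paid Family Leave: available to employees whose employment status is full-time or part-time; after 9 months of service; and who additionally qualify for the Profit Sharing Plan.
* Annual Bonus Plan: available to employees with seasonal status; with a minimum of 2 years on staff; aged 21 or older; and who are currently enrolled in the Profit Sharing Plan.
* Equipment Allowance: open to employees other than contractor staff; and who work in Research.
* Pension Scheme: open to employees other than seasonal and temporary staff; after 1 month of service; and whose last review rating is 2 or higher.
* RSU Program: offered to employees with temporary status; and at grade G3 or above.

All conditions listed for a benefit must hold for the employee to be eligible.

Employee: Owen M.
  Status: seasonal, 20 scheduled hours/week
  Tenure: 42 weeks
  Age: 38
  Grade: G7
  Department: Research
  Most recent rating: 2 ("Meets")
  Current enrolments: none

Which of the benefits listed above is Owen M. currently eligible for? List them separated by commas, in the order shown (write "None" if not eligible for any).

Profit Sharing Plan — status seasonal ✓; grade G7 ≥ G7 ✓ → eligible.
Paid Family Leave — status seasonal ✗ (requires full-time or part-time) → not eligible.
Annual Bonus Plan — status seasonal ✓; service 42 weeks < 2 years (≈730 days) ✗ → not eligible.
Equipment Allowance — status seasonal ✓ (not excluded); dept Research ✓ → eligible.
Pension Scheme — status seasonal ✗ (excluded) → not eligible.
RSU Program — status seasonal ✗ (requires temporary) → not eligible.

Profit Sharing Plan, Equipment Allowance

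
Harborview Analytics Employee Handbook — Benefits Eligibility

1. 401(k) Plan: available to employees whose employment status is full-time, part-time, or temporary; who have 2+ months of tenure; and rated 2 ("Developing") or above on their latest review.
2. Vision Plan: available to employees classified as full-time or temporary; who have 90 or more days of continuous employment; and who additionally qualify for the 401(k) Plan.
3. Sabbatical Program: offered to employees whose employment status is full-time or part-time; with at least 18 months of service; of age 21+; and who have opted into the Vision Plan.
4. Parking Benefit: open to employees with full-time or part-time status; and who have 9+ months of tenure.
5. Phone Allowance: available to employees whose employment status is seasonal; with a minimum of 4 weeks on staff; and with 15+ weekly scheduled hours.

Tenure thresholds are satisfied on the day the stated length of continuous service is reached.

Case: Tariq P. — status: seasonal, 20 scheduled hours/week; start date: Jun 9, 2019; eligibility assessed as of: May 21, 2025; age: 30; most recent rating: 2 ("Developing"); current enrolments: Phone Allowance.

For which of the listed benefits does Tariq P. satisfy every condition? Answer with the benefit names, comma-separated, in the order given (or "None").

Service from Jun 9, 2019 to May 21, 2025: 2173 days.
401(k) Plan — status seasonal ✗ (requires full-time, part-time, or temporary) → not eligible.
Vision Plan — status seasonal ✗ (requires full-time or temporary) → not eligible.
Sabbatical Program — status seasonal ✗ (requires full-time or part-time) → not eligible.
Parking Benefit — status seasonal ✗ (requires full-time or part-time) → not eligible.
Phone Allowance — status seasonal ✓; service 2173 days ≥ 4 weeks (≈28 days) ✓; 20 hrs/wk ≥ 15 ✓ → eligible.

Phone Allowance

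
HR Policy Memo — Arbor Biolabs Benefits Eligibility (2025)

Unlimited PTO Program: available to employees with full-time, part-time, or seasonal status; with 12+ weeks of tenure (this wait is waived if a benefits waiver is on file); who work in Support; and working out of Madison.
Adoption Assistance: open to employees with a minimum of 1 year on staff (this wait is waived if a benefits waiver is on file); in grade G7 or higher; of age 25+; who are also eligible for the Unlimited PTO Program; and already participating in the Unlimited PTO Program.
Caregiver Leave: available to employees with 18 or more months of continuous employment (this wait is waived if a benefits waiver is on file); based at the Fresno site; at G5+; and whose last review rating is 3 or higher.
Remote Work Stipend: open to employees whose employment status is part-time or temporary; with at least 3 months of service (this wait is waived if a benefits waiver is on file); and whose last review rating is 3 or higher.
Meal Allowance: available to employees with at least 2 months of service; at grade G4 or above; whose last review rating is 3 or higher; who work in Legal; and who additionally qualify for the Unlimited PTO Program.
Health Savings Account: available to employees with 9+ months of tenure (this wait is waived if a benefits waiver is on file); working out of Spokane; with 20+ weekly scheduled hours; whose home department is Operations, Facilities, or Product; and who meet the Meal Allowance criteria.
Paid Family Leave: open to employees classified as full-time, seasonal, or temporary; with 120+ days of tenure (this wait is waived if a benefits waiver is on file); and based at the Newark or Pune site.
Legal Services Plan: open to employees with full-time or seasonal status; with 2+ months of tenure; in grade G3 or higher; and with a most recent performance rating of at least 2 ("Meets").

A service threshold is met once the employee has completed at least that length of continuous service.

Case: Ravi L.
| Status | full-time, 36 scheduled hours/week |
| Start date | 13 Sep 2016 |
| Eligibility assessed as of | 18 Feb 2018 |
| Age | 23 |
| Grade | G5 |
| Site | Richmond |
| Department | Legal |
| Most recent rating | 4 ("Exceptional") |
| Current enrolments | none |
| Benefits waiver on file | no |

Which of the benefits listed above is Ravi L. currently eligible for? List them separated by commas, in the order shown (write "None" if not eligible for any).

Service from 13 Sep 2016 to 18 Feb 2018: 523 days.
Unlimited PTO Program — status full-time ✓; no waiver, service 523 days ≥ 12 weeks (≈84 days) ✓; dept Legal ✗ → not eligible.
Adoption Assistance — no waiver, service 523 days ≥ 1 year (≈365 days) ✓; grade G5 < G7 ✗ → not eligible.
Caregiver Leave — no waiver, service 523 days < 18 months (≈540 days) ✗ → not eligible.
Remote Work Stipend — status full-time ✗ (requires part-time or temporary) → not eligible.
Meal Allowance — service 523 days ≥ 2 months (≈60 days) ✓; grade G5 ≥ G4 ✓; rating 4 ≥ 3 ✓; dept Legal ✓; not eligible for Unlimited PTO Program ✗ → not eligible.
Health Savings Account — no waiver, service 523 days ≥ 9 months (≈270 days) ✓; site Richmond ✗ (not Spokane) → not eligible.
Paid Family Leave — status full-time ✓; no waiver, service 523 days ≥ 120 days ✓; site Richmond ✗ (not Newark or Pune) → not eligible.
Legal Services Plan — status full-time ✓; service 523 days ≥ 2 months (≈60 days) ✓; grade G5 ≥ G3 ✓; rating 4 ≥ 2 ✓ → eligible.

Legal Services Plan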